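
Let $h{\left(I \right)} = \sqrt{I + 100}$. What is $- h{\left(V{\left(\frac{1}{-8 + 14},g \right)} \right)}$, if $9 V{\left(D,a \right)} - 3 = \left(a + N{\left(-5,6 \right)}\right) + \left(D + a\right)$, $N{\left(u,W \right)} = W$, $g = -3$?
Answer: $- \frac{\sqrt{32514}}{18} \approx -10.018$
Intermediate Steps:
$V{\left(D,a \right)} = 1 + \frac{D}{9} + \frac{2 a}{9}$ ($V{\left(D,a \right)} = \frac{1}{3} + \frac{\left(a + 6\right) + \left(D + a\right)}{9} = \frac{1}{3} + \frac{\left(6 + a\right) + \left(D + a\right)}{9} = \frac{1}{3} + \frac{6 + D + 2 a}{9} = \frac{1}{3} + \left(\frac{2}{3} + \frac{D}{9} + \frac{2 a}{9}\right) = 1 + \frac{D}{9} + \frac{2 a}{9}$)
$h{\left(I \right)} = \sqrt{100 + I}$
$- h{\left(V{\left(\frac{1}{-8 + 14},g \right)} \right)} = - \sqrt{100 + \left(1 + \frac{1}{9 \left(-8 + 14\right)} + \frac{2}{9} \left(-3\right)\right)} = - \sqrt{100 + \left(1 + \frac{1}{9 \cdot 6} - \frac{2}{3}\right)} = - \sqrt{100 + \left(1 + \frac{1}{9} \cdot \frac{1}{6} - \frac{2}{3}\right)} = - \sqrt{100 + \left(1 + \frac{1}{54} - \frac{2}{3}\right)} = - \sqrt{100 + \frac{19}{54}} = - \sqrt{\frac{5419}{54}} = - \frac{\sqrt{32514}}{18}$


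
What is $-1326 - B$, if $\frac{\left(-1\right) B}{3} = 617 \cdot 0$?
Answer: $-1326$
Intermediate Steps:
$B = 0$ ($B = - 3 \cdot 617 \cdot 0 = \left(-3\right) 0 = 0$)
$-1326 - B = -1326 - 0 = -1326 + 0 = -1326$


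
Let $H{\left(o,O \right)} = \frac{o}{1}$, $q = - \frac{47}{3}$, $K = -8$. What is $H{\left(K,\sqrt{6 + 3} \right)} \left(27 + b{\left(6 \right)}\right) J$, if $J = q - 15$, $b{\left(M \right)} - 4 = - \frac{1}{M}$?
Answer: $\frac{68080}{9} \approx 7564.4$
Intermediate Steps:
$b{\left(M \right)} = 4 - \frac{1}{M}$
$q = - \frac{47}{3}$ ($q = \left(-47\right) \frac{1}{3} = - \frac{47}{3} \approx -15.667$)
$H{\left(o,O \right)} = o$ ($H{\left(o,O \right)} = o 1 = o$)
$J = - \frac{92}{3}$ ($J = - \frac{47}{3} - 15 = - \frac{92}{3} \approx -30.667$)
$H{\left(K,\sqrt{6 + 3} \right)} \left(27 + b{\left(6 \right)}\right) J = - 8 \left(27 + \left(4 - \frac{1}{6}\right)\right) \left(- \frac{92}{3}\right) = - 8 \left(27 + \frac{23}{6}\right) \left(- \frac{92}{3}\right) = \left(-8\right) \frac{185}{6} \left(- \frac{92}{3}\right) = \left(- \frac{740}{3}\right) \left(- \frac{92}{3}\right) = \frac{68080}{9}$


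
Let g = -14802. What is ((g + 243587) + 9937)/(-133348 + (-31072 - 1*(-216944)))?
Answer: 39787/8754 ≈ 4.5450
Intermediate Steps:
((g + 243587) + 9937)/(-133348 + (-31072 - 1*(-216944))) = ((-14802 + 243587) + 9937)/(-133348 + (-31072 - 1*(-216944))) = (228785 + 9937)/(-133348 + (-31072 + 216944)) = 238722/(-133348 + 185872) = 238722/52524 = 238722*(1/52524) = 39787/8754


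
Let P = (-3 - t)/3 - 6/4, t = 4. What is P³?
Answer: -12167/216 ≈ -56.329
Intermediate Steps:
P = -23/6 (P = (-3 - 1*4)/3 - 6/4 = (-3 - 4)*(⅓) - 6*¼ = -7*⅓ - 3/2 = -7/3 - 3/2 = -23/6 ≈ -3.8333)
P³ = (-23/6)³ = -12167/216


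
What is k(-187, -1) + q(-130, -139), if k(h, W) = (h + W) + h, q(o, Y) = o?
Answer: -505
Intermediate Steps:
k(h, W) = W + 2*h (k(h, W) = (W + h) + h = W + 2*h)
k(-187, -1) + q(-130, -139) = (-1 + 2*(-187)) - 130 = (-1 - 374) - 130 = -375 - 130 = -505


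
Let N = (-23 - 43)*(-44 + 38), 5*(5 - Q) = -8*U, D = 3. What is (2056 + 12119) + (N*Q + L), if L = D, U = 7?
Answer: 102966/5 ≈ 20593.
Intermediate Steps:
Q = 81/5 (Q = 5 - (-8)*7/5 = 5 - 1/5*(-56) = 5 + 56/5 = 81/5 ≈ 16.200)
N = 396 (N = -66*(-6) = 396)
L = 3
(2056 + 12119) + (N*Q + L) = (2056 + 12119) + (396*(81/5) + 3) = 14175 + (32076/5 + 3) = 14175 + 32091/5 = 102966/5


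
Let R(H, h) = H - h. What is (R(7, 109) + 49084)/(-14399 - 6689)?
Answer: -24491/10544 ≈ -2.3227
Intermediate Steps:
(R(7, 109) + 49084)/(-14399 - 6689) = ((7 - 1*109) + 49084)/(-14399 - 6689) = ((7 - 109) + 49084)/(-21088) = (-102 + 49084)*(-1/21088) = 48982*(-1/21088) = -24491/10544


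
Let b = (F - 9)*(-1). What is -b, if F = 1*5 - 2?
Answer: -6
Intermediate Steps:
F = 3 (F = 5 - 2 = 3)
b = 6 (b = (3 - 9)*(-1) = -6*(-1) = 6)
-b = -1*6 = -6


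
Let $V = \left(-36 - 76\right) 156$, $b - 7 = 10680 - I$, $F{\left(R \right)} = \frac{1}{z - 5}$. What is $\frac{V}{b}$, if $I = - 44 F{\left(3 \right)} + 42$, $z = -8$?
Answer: $- \frac{32448}{19763} \approx -1.6419$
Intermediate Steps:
$F{\left(R \right)} = - \frac{1}{13}$ ($F{\left(R \right)} = \frac{1}{-8 - 5} = \frac{1}{-13} = - \frac{1}{13}$)
$I = \frac{590}{13}$ ($I = \left(-44\right) \left(- \frac{1}{13}\right) + 42 = \frac{44}{13} + 42 = \frac{590}{13} \approx 45.385$)
$b = \frac{138341}{13}$ ($b = 7 + \left(10680 - \frac{590}{13}\right) = 7 + \frac{138250}{13} = \frac{138341}{13} \approx 10642.0$)
$V = -17472$ ($V = \left(-112\right) 156 = -17472$)
$\frac{V}{b} = - \frac{17472}{\frac{138341}{13}} = \left(-17472\right) \frac{13}{138341} = - \frac{32448}{19763}$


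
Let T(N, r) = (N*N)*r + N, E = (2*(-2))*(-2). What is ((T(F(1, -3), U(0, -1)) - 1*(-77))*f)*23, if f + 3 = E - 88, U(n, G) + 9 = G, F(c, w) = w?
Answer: 30544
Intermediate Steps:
E = 8 (E = -4*(-2) = 8)
U(n, G) = -9 + G
T(N, r) = N + r*N² (T(N, r) = N²*r + N = r*N² + N = N + r*N²)
f = -83 (f = -3 + (8 - 88) = -3 - 80 = -83)
((T(F(1, -3), U(0, -1)) - 1*(-77))*f)*23 = ((-3*(1 - 3*(-9 - 1)) - 1*(-77))*(-83))*23 = ((-3*(1 - 3*(-10)) + 77)*(-83))*23 = ((-3*(1 + 30) + 77)*(-83))*23 = ((-3*31 + 77)*(-83))*23 = ((-93 + 77)*(-83))*23 = -16*(-83)*23 = 1328*23 = 30544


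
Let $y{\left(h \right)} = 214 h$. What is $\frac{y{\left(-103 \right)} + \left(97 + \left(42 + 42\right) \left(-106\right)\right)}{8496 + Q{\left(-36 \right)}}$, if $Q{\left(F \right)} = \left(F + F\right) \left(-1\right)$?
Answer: $- \frac{1469}{408} \approx -3.6005$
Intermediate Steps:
$Q{\left(F \right)} = - 2 F$ ($Q{\left(F \right)} = 2 F \left(-1\right) = - 2 F$)
$\frac{y{\left(-103 \right)} + \left(97 + \left(42 + 42\right) \left(-106\right)\right)}{8496 + Q{\left(-36 \right)}} = \frac{214 \left(-103\right) + \left(97 + \left(42 + 42\right) \left(-106\right)\right)}{8496 - -72} = \frac{-22042 + \left(97 + 84 \left(-106\right)\right)}{8496 + 72} = \frac{-22042 + \left(97 - 8904\right)}{8568} = \left(-22042 - 8807\right) \frac{1}{8568} = \left(-30849\right) \frac{1}{8568} = - \frac{1469}{408}$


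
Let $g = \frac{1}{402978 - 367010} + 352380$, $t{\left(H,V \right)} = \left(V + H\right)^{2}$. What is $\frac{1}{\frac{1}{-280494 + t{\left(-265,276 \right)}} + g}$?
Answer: $\frac{10084456064}{3553560628076725} \approx 2.8378 \cdot 10^{-6}$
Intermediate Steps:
$t{\left(H,V \right)} = \left(H + V\right)^{2}$
$g = \frac{12674403841}{35968}$ ($g = \frac{1}{35968} + 352380 = \frac{12674403841}{35968} \approx 3.5238 \cdot 10^{5}$)
$\frac{1}{\frac{1}{-280494 + t{\left(-265,276 \right)}} + g} = \frac{1}{\frac{1}{-280494 + \left(-265 + 276\right)^{2}} + \frac{12674403841}{35968}} = \frac{1}{\frac{1}{-280494 + 11^{2}} + \frac{12674403841}{35968}} = \frac{1}{\frac{1}{-280494 + 121} + \frac{12674403841}{35968}} = \frac{1}{\frac{1}{-280373} + \frac{12674403841}{35968}} = \frac{1}{- \frac{1}{280373} + \frac{12674403841}{35968}} = \frac{1}{\frac{3553560628076725}{10084456064}} = \frac{10084456064}{3553560628076725}$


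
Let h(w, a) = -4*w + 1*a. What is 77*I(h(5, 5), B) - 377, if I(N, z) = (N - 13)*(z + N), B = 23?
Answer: -17625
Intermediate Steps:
h(w, a) = a - 4*w (h(w, a) = -4*w + a = a - 4*w)
I(N, z) = (-13 + N)*(N + z)
77*I(h(5, 5), B) - 377 = 77*((5 - 4*5)**2 - 13*(5 - 4*5) - 13*23 + (5 - 4*5)*23) - 377 = 77*((5 - 20)**2 - 13*(5 - 20) - 299 + (5 - 20)*23) - 377 = 77*((-15)**2 - 13*(-15) - 299 - 15*23) - 377 = 77*(225 + 195 - 299 - 345) - 377 = 77*(-224) - 377 = -17248 - 377 = -17625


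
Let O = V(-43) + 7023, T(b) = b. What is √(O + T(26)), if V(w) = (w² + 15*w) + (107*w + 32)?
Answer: 2*√921 ≈ 60.696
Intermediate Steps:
V(w) = 32 + w² + 122*w (V(w) = (w² + 15*w) + (32 + 107*w) = 32 + w² + 122*w)
O = 3658 (O = (32 + (-43)² + 122*(-43)) + 7023 = (32 + 1849 - 5246) + 7023 = -3365 + 7023 = 3658)
√(O + T(26)) = √(3658 + 26) = √3684 = 2*√921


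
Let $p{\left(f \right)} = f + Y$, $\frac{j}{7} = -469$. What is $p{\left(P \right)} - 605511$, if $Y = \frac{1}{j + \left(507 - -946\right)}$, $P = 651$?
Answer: $- \frac{1106893801}{1830} \approx -6.0486 \cdot 10^{5}$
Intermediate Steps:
$j = -3283$ ($j = 7 \left(-469\right) = -3283$)
$Y = - \frac{1}{1830}$ ($Y = \frac{1}{-3283 + \left(507 - -946\right)} = \frac{1}{-3283 + \left(507 + 946\right)} = \frac{1}{-3283 + 1453} = \frac{1}{-1830} = - \frac{1}{1830} \approx -0.00054645$)
$p{\left(f \right)} = - \frac{1}{1830} + f$ ($p{\left(f \right)} = f - \frac{1}{1830} = - \frac{1}{1830} + f$)
$p{\left(P \right)} - 605511 = \left(- \frac{1}{1830} + 651\right) - 605511 = \frac{1191329}{1830} - 605511 = - \frac{1106893801}{1830}$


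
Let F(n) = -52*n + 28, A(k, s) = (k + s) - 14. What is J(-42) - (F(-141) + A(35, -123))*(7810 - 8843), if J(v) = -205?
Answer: 7497309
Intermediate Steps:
A(k, s) = -14 + k + s
F(n) = 28 - 52*n
J(-42) - (F(-141) + A(35, -123))*(7810 - 8843) = -205 - ((28 - 52*(-141)) + (-14 + 35 - 123))*(7810 - 8843) = -205 - ((28 + 7332) - 102)*(-1033) = -205 - (7360 - 102)*(-1033) = -205 - 7258*(-1033) = -205 - 1*(-7497514) = -205 + 7497514 = 7497309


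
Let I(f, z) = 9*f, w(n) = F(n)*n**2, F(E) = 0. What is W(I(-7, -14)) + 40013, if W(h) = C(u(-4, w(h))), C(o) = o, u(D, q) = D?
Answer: 40009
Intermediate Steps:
w(n) = 0 (w(n) = 0*n**2 = 0)
W(h) = -4
W(I(-7, -14)) + 40013 = -4 + 40013 = 40009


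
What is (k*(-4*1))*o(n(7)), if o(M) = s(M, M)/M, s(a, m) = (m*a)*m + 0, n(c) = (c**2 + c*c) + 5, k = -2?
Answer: 84872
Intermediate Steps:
n(c) = 5 + 2*c**2 (n(c) = (c**2 + c**2) + 5 = 2*c**2 + 5 = 5 + 2*c**2)
s(a, m) = a*m**2 (s(a, m) = (a*m)*m + 0 = a*m**2 + 0 = a*m**2)
o(M) = M**2 (o(M) = (M*M**2)/M = M**3/M = M**2)
(k*(-4*1))*o(n(7)) = (-(-8))*(5 + 2*7**2)**2 = (-2*(-4))*(5 + 2*49)**2 = 8*(5 + 98)**2 = 8*103**2 = 8*10609 = 84872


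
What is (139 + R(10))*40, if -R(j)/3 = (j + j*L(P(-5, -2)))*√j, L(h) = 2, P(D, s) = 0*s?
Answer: 5560 - 3600*√10 ≈ -5824.2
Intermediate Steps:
P(D, s) = 0
R(j) = -9*j^(3/2) (R(j) = -3*(j + j*2)*√j = -3*(j + 2*j)*√j = -3*3*j*√j = -9*j^(3/2))
(139 + R(10))*40 = (139 - 90*√10)*40 = 5560 - 3600*√10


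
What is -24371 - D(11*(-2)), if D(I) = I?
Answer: -24349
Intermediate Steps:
-24371 - D(11*(-2)) = -24371 - 11*(-2) = -24371 - 1*(-22) = -24371 + 22 = -24349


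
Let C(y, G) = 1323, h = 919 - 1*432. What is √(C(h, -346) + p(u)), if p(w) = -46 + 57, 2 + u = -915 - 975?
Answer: √1334 ≈ 36.524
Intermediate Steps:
h = 487 (h = 919 - 432 = 487)
u = -1892 (u = -2 + (-915 - 975) = -2 - 1890 = -1892)
p(w) = 11
√(C(h, -346) + p(u)) = √(1323 + 11) = √1334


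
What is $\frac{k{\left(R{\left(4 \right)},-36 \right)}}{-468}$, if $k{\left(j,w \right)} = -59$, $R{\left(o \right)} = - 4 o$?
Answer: $\frac{59}{468} \approx 0.12607$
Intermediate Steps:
$\frac{k{\left(R{\left(4 \right)},-36 \right)}}{-468} = - \frac{59}{-468} = \left(-59\right) \left(- \frac{1}{468}\right) = \frac{59}{468}$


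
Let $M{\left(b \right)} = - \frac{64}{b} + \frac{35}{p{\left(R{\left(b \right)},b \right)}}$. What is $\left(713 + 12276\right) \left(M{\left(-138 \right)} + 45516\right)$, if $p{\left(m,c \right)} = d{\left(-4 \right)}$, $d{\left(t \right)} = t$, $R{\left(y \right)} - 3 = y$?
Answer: $\frac{163143515581}{276} \approx 5.911 \cdot 10^{8}$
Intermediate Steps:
$R{\left(y \right)} = 3 + y$
$p{\left(m,c \right)} = -4$
$M{\left(b \right)} = - \frac{35}{4} - \frac{64}{b}$ ($M{\left(b \right)} = - \frac{64}{b} + \frac{35}{-4} = - \frac{64}{b} + 35 \left(- \frac{1}{4}\right) = - \frac{64}{b} - \frac{35}{4} = - \frac{35}{4} - \frac{64}{b}$)
$\left(713 + 12276\right) \left(M{\left(-138 \right)} + 45516\right) = \left(713 + 12276\right) \left(\left(- \frac{35}{4} - \frac{64}{-138}\right) + 45516\right) = 12989 \left(\left(- \frac{35}{4} - - \frac{32}{69}\right) + 45516\right) = 12989 \left(\left(- \frac{35}{4} + \frac{32}{69}\right) + 45516\right) = 12989 \left(- \frac{2287}{276} + 45516\right) = 12989 \cdot \frac{12560129}{276} = \frac{163143515581}{276}$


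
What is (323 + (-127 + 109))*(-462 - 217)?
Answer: -207095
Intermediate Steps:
(323 + (-127 + 109))*(-462 - 217) = (323 - 18)*(-679) = 305*(-679) = -207095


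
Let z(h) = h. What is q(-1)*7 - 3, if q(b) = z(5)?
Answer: 32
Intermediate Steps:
q(b) = 5
q(-1)*7 - 3 = 5*7 - 3 = 35 - 3 = 32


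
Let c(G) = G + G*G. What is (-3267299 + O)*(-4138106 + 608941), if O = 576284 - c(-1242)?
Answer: 14936615608605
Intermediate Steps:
c(G) = G + G²
O = -965038 (O = 576284 - (-1242)*(1 - 1242) = 576284 - (-1242)*(-1241) = 576284 - 1*1541322 = 576284 - 1541322 = -965038)
(-3267299 + O)*(-4138106 + 608941) = (-3267299 - 965038)*(-4138106 + 608941) = -4232337*(-3529165) = 14936615608605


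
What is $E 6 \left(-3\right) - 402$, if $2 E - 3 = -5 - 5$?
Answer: $-339$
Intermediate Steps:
$E = - \frac{7}{2}$ ($E = \frac{3}{2} + \frac{-5 - 5}{2} = \frac{3}{2} + \frac{1}{2} \left(-10\right) = \frac{3}{2} - 5 = - \frac{7}{2} \approx -3.5$)
$E 6 \left(-3\right) - 402 = \left(- \frac{7}{2}\right) 6 \left(-3\right) - 402 = \left(-21\right) \left(-3\right) - 402 = 63 - 402 = -339$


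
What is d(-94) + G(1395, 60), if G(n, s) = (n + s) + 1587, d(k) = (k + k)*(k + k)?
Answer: 38386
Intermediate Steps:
d(k) = 4*k² (d(k) = (2*k)*(2*k) = 4*k²)
G(n, s) = 1587 + n + s
d(-94) + G(1395, 60) = 4*(-94)² + (1587 + 1395 + 60) = 4*8836 + 3042 = 35344 + 3042 = 38386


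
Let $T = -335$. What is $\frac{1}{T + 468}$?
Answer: $\frac{1}{133} \approx 0.0075188$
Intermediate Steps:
$\frac{1}{T + 468} = \frac{1}{-335 + 468} = \frac{1}{133}$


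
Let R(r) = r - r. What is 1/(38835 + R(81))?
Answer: 1/38835 ≈ 2.5750e-5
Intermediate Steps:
R(r) = 0
1/(38835 + R(81)) = 1/(38835 + 0) = 1/38835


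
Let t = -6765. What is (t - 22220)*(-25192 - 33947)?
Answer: 1714143915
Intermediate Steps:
(t - 22220)*(-25192 - 33947) = (-6765 - 22220)*(-25192 - 33947) = -28985*(-59139) = 1714143915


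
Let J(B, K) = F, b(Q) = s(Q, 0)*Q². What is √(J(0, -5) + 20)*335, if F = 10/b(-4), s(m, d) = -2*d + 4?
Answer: 335*√1290/8 ≈ 1504.0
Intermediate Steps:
s(m, d) = 4 - 2*d
b(Q) = 4*Q² (b(Q) = (4 - 2*0)*Q² = (4 + 0)*Q² = 4*Q²)
F = 5/32 (F = 10/((4*(-4)²)) = 10/((4*16)) = 10/64 = 10*(1/64) = 5/32 ≈ 0.15625)
J(B, K) = 5/32
√(J(0, -5) + 20)*335 = √(5/32 + 20)*335 = √(645/32)*335 = (√1290/8)*335 = 335*√1290/8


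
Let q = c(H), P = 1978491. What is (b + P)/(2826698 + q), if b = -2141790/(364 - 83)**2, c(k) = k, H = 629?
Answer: 156221486061/223248567247 ≈ 0.69976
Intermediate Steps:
q = 629
b = -2141790/78961 (b = -2141790/(281**2) = -2141790/78961 ≈ -27.125)
(b + P)/(2826698 + q) = (-2141790/78961 + 1978491)/(2826698 + 629) = (156221486061/78961)/2827327 = (156221486061/78961)*(1/2827327) = 156221486061/223248567247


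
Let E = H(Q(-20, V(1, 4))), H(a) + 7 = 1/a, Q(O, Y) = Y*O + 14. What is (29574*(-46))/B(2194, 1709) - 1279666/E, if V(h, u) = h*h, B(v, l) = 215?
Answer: 37029576/215 ≈ 1.7223e+5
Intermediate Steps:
V(h, u) = h²
Q(O, Y) = 14 + O*Y (Q(O, Y) = O*Y + 14 = 14 + O*Y)
H(a) = -7 + 1/a
E = -43/6 (E = -7 + 1/(14 - 20*1²) = -7 + 1/(14 - 20*1) = -7 + 1/(14 - 20) = -7 + 1/(-6) = -7 - ⅙ = -43/6 ≈ -7.1667)
(29574*(-46))/B(2194, 1709) - 1279666/E = (29574*(-46))/215 - 1279666/(-43/6) = -1360404*1/215 - 1279666*(-6/43) = -1360404/215 + 7677996/43 = 37029576/215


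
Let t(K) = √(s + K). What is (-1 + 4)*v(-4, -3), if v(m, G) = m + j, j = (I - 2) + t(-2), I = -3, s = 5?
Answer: -27 + 3*√3 ≈ -21.804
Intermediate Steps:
t(K) = √(5 + K)
j = -5 + √3 (j = (-3 - 2) + √(5 - 2) = -5 + √3 ≈ -3.2679)
v(m, G) = -5 + m + √3 (v(m, G) = m + (-5 + √3) = -5 + m + √3)
(-1 + 4)*v(-4, -3) = (-1 + 4)*(-5 - 4 + √3) = 3*(-9 + √3) = -27 + 3*√3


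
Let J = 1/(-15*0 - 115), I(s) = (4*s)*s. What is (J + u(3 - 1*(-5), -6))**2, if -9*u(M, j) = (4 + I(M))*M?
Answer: 57220945681/1071225 ≈ 53416.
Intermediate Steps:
I(s) = 4*s**2
u(M, j) = -M*(4 + 4*M**2)/9 (u(M, j) = -(4 + 4*M**2)*M/9 = -M*(4 + 4*M**2)/9)
J = -1/115 (J = 1/(0 - 115) = 1/(-115) = -1/115 ≈ -0.0086956)
(J + u(3 - 1*(-5), -6))**2 = (-1/115 - 4*(3 - 1*(-5))*(1 + (3 - 1*(-5))**2)/9)**2 = (-1/115 - 4*(3 + 5)*(1 + (3 + 5)**2)/9)**2 = (-1/115 - 4/9*8*(1 + 8**2))**2 = (-1/115 - 4/9*8*(1 + 64))**2 = (-1/115 - 4/9*8*65)**2 = (-1/115 - 2080/9)**2 = (-239209/1035)**2 = 57220945681/1071225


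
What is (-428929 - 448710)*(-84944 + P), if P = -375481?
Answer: 404086936575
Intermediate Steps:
(-428929 - 448710)*(-84944 + P) = (-428929 - 448710)*(-84944 - 375481) = -877639*(-460425) = 404086936575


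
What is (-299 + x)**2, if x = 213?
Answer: 7396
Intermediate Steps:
(-299 + x)**2 = (-299 + 213)**2 = (-86)**2 = 7396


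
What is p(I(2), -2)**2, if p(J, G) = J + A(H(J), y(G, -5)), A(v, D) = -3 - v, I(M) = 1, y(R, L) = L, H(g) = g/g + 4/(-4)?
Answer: 4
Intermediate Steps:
H(g) = 0 (H(g) = 1 + 4*(-1/4) = 1 - 1 = 0)
p(J, G) = -3 + J (p(J, G) = J + (-3 - 1*0) = J + (-3 + 0) = J - 3 = -3 + J)
p(I(2), -2)**2 = (-3 + 1)**2 = (-2)**2 = 4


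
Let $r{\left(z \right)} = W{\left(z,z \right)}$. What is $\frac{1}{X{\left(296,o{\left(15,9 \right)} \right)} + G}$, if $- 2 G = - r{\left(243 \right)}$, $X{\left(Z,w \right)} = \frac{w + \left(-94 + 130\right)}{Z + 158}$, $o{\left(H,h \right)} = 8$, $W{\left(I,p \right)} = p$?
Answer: $\frac{454}{55205} \approx 0.0082239$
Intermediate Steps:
$r{\left(z \right)} = z$
$X{\left(Z,w \right)} = \frac{36 + w}{158 + Z}$ ($X{\left(Z,w \right)} = \frac{w + 36}{158 + Z} = \frac{36 + w}{158 + Z}$)
$G = \frac{243}{2}$ ($G = - \frac{\left(-1\right) 243}{2} = \left(- \frac{1}{2}\right) \left(-243\right) = \frac{243}{2} \approx 121.5$)
$\frac{1}{X{\left(296,o{\left(15,9 \right)} \right)} + G} = \frac{1}{\frac{36 + 8}{158 + 296} + \frac{243}{2}} = \frac{1}{\frac{1}{454} \cdot 44 + \frac{243}{2}} = \frac{1}{\frac{22}{227} + \frac{243}{2}} = \frac{1}{\frac{55205}{454}} = \frac{454}{55205}$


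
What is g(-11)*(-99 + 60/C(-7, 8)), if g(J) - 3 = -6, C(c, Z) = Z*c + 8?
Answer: 1203/4 ≈ 300.75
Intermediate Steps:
C(c, Z) = 8 + Z*c
g(J) = -3 (g(J) = 3 - 6 = -3)
g(-11)*(-99 + 60/C(-7, 8)) = -3*(-99 + 60/(8 + 8*(-7))) = -3*(-99 + 60/(8 - 56)) = -3*(-99 + 60/(-48)) = -3*(-99 + 60*(-1/48)) = -3*(-99 - 5/4) = -3*(-401/4) = 1203/4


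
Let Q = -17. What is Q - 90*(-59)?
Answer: 5293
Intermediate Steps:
Q - 90*(-59) = -17 - 90*(-59) = -17 + 5310 = 5293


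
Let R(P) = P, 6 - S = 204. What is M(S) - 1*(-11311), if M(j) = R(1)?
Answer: 11312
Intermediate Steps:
S = -198 (S = 6 - 1*204 = 6 - 204 = -198)
M(j) = 1
M(S) - 1*(-11311) = 1 - 1*(-11311) = 1 + 11311 = 11312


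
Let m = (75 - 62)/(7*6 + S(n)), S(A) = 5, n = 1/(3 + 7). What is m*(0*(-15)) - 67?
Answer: -67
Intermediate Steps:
n = 1/10 ≈ 0.10000
m = 13/47 (m = (75 - 62)/(7*6 + 5) = 13/(42 + 5) = 13/47 ≈ 0.27660)
m*(0*(-15)) - 67 = 13*(0*(-15))/47 - 67 = (13/47)*0 - 67 = 0 - 67 = -67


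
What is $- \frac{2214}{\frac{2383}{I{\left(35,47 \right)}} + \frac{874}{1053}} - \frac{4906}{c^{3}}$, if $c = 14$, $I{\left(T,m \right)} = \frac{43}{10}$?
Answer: $- \frac{49796286437}{8619786196} \approx -5.777$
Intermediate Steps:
$I{\left(T,m \right)} = \frac{43}{10}$ ($I{\left(T,m \right)} = 43 \cdot \frac{1}{10} = \frac{43}{10}$)
$- \frac{2214}{\frac{2383}{I{\left(35,47 \right)}} + \frac{874}{1053}} - \frac{4906}{c^{3}} = - \frac{2214}{\frac{2383}{\frac{43}{10}} + \frac{874}{1053}} - \frac{4906}{14^{3}} = - \frac{2214}{2383 \cdot \frac{10}{43} + 874 \cdot \frac{1}{1053}} - \frac{4906}{2744} = - \frac{2214}{\frac{23830}{43} + \frac{874}{1053}} - \frac{2453}{1372} = - \frac{2214}{\frac{25130572}{45279}} - \frac{2453}{1372} = \left(-2214\right) \frac{45279}{25130572} - \frac{2453}{1372} = - \frac{50123853}{12565286} - \frac{2453}{1372} = - \frac{49796286437}{8619786196}$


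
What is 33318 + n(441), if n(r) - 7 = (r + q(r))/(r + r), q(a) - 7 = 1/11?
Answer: 107774693/3234 ≈ 33326.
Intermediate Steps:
q(a) = 78/11 (q(a) = 7 + 1/11 = 78/11)
n(r) = 7 + (78/11 + r)/(2*r) (n(r) = 7 + (r + 78/11)/(r + r) = 7 + (78/11 + r)/((2*r)) = 7 + (78/11 + r)*(1/(2*r)) = 7 + (78/11 + r)/(2*r))
33318 + n(441) = 33318 + (3/22)*(26 + 55*441)/441 = 33318 + (3/22)*(1/441)*(26 + 24255) = 33318 + (3/22)*(1/441)*24281 = 33318 + 24281/3234 = 107774693/3234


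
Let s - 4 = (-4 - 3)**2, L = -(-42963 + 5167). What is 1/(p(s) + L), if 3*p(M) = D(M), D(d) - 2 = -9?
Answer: 3/113381 ≈ 2.6459e-5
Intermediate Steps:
D(d) = -7 (D(d) = 2 - 9 = -7)
L = 37796 (L = -1*(-37796) = 37796)
s = 53 (s = 4 + (-4 - 3)**2 = 4 + (-7)**2 = 4 + 49 = 53)
p(M) = -7/3 (p(M) = (1/3)*(-7) = -7/3)
1/(p(s) + L) = 1/(-7/3 + 37796) = 1/(113381/3) = 3/113381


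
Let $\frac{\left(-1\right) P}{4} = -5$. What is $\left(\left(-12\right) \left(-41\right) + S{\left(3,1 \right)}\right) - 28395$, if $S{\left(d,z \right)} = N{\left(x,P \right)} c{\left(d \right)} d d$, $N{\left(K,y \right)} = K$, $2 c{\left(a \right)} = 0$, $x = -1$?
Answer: $-27903$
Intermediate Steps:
$P = 20$ ($P = \left(-4\right) \left(-5\right) = 20$)
$c{\left(a \right)} = 0$ ($c{\left(a \right)} = \frac{1}{2} \cdot 0 = 0$)
$S{\left(d,z \right)} = 0$ ($S{\left(d,z \right)} = - 0 d d = \left(-1\right) 0 d = 0 d = 0$)
$\left(\left(-12\right) \left(-41\right) + S{\left(3,1 \right)}\right) - 28395 = \left(\left(-12\right) \left(-41\right) + 0\right) - 28395 = \left(492 + 0\right) - 28395 = 492 - 28395 = -27903$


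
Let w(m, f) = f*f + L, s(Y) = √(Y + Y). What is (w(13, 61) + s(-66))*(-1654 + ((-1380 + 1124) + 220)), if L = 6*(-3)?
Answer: -6258070 - 3380*I*√33 ≈ -6.2581e+6 - 19417.0*I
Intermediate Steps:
L = -18
s(Y) = √2*√Y (s(Y) = √(2*Y) = √2*√Y)
w(m, f) = -18 + f² (w(m, f) = f*f - 18 = f² - 18 = -18 + f²)
(w(13, 61) + s(-66))*(-1654 + ((-1380 + 1124) + 220)) = ((-18 + 61²) + √2*√(-66))*(-1654 + ((-1380 + 1124) + 220)) = ((-18 + 3721) + √2*(I*√66))*(-1654 + (-256 + 220)) = (3703 + 2*I*√33)*(-1654 - 36) = (3703 + 2*I*√33)*(-1690) = -6258070 - 3380*I*√33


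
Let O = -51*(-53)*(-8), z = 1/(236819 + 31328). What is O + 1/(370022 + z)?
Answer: -2145539534149493/99220289235 ≈ -21624.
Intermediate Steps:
z = 1/268147 ≈ 3.7293e-6
O = -21624 (O = 2703*(-8) = -21624)
O + 1/(370022 + z) = -21624 + 1/(370022 + 1/268147) = -21624 + 1/(99220289235/268147) = -21624 + 268147/99220289235 = -2145539534149493/99220289235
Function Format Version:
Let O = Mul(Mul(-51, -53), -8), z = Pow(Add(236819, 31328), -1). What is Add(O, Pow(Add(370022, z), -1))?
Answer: Rational(-2145539534149493, 99220289235) ≈ -21624.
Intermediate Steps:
z = Rational(1, 268147) (z = Pow(268147, -1) = Rational(1, 268147) ≈ 3.7293e-6)
O = -21624 (O = Mul(2703, -8) = -21624)
Add(O, Pow(Add(370022, z), -1)) = Add(-21624, Pow(Add(370022, Rational(1, 268147)), -1)) = Add(-21624, Pow(Rational(99220289235, 268147), -1)) = Add(-21624, Rational(268147, 99220289235)) = Rational(-2145539534149493, 99220289235)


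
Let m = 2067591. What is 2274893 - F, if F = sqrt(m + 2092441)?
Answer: 2274893 - 4*sqrt(260002) ≈ 2.2729e+6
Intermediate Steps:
F = 4*sqrt(260002) (F = sqrt(2067591 + 2092441) = sqrt(4160032) = 4*sqrt(260002) ≈ 2039.6)
2274893 - F = 2274893 - 4*sqrt(260002)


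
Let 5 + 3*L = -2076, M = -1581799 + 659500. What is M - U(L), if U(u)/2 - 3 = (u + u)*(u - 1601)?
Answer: -65603161/9 ≈ -7.2892e+6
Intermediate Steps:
M = -922299
L = -2081/3 (L = -5/3 + (1/3)*(-2076) = -5/3 - 692 = -2081/3 ≈ -693.67)
U(u) = 6 + 4*u*(-1601 + u) (U(u) = 6 + 2*((u + u)*(u - 1601)) = 6 + 2*((2*u)*(-1601 + u)) = 6 + 2*(2*u*(-1601 + u)) = 6 + 4*u*(-1601 + u))
M - U(L) = -922299 - (6 - 6404*(-2081/3) + 4*(-2081/3)**2) = -922299 - (6 + 13326724/3 + 4*(4330561/9)) = -922299 - (6 + 13326724/3 + 17322244/9) = -922299 - 1*57302470/9 = -922299 - 57302470/9 = -65603161/9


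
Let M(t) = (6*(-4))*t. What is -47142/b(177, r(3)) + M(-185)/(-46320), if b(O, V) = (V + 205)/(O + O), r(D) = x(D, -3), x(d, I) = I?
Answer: -3220839461/38986 ≈ -82615.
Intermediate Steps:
r(D) = -3
b(O, V) = (205 + V)/(2*O) (b(O, V) = (205 + V)/((2*O)) = (205 + V)*(1/(2*O)) = (205 + V)/(2*O))
M(t) = -24*t
-47142/b(177, r(3)) + M(-185)/(-46320) = -47142*354/(205 - 3) - 24*(-185)/(-46320) = -47142/((½)*(1/177)*202) + 4440*(-1/46320) = -47142/101/177 - 37/386 = -47142*177/101 - 37/386 = -8344134/101 - 37/386 = -3220839461/38986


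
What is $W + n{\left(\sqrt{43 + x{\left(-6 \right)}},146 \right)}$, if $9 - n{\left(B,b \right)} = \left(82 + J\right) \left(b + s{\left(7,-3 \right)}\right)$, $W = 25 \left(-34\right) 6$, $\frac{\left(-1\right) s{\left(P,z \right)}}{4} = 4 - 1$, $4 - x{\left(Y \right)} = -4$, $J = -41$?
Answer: $-10585$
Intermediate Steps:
$x{\left(Y \right)} = 8$ ($x{\left(Y \right)} = 4 - -4 = 4 + 4 = 8$)
$s{\left(P,z \right)} = -12$ ($s{\left(P,z \right)} = - 4 \left(4 - 1\right) = \left(-4\right) 3 = -12$)
$W = -5100$ ($W = \left(-850\right) 6 = -5100$)
$n{\left(B,b \right)} = 501 - 41 b$ ($n{\left(B,b \right)} = 9 - \left(82 - 41\right) \left(b - 12\right) = 9 - 41 \left(-12 + b\right) = 9 - \left(-492 + 41 b\right) = 501 - 41 b$)
$W + n{\left(\sqrt{43 + x{\left(-6 \right)}},146 \right)} = -5100 + \left(501 - 5986\right) = -5100 - 5485 = -10585$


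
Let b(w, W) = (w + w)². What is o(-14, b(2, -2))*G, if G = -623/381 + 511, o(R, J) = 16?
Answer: 3105088/381 ≈ 8149.8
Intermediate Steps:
b(w, W) = 4*w² (b(w, W) = (2*w)² = 4*w²)
G = 194068/381 (G = -623*1/381 + 511 = -623/381 + 511 = 194068/381 ≈ 509.36)
o(-14, b(2, -2))*G = 16*(194068/381) = 3105088/381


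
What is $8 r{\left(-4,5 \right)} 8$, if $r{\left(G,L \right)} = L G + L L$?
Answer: $320$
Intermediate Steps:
$r{\left(G,L \right)} = L^{2} + G L$ ($r{\left(G,L \right)} = G L + L^{2} = L^{2} + G L$)
$8 r{\left(-4,5 \right)} 8 = 8 \cdot 5 \left(-4 + 5\right) 8 = 8 \cdot 5 \cdot 1 \cdot 8 = 8 \cdot 5 \cdot 8 = 40 \cdot 8 = 320$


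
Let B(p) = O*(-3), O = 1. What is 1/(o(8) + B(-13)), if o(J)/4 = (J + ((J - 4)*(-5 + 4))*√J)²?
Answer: 765/60937 + 512*√2/60937 ≈ 0.024436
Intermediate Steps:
B(p) = -3 (B(p) = 1*(-3) = -3)
o(J) = 4*(J + √J*(4 - J))² (o(J) = 4*(J + ((J - 4)*(-5 + 4))*√J)² = 4*(J + ((-4 + J)*(-1))*√J)² = 4*(J + (4 - J)*√J)² = 4*(J + √J*(4 - J))²)
1/(o(8) + B(-13)) = 1/(4*(8 - 8^(3/2) + 4*√8)² - 3) = 1/(4*(8 - 16*√2 + 4*(2*√2))² - 3) = 1/(4*(8 - 16*√2 + 8*√2)² - 3) = 1/(4*(8 - 8*√2)² - 3) = 1/(-3 + 4*(8 - 8*√2)²)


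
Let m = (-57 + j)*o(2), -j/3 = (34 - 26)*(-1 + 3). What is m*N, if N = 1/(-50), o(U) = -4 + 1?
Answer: -63/10 ≈ -6.3000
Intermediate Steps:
o(U) = -3
N = -1/50 ≈ -0.020000
j = -48 (j = -3*(34 - 26)*(-1 + 3) = -24*2 = -3*16 = -48)
m = 315 (m = (-57 - 48)*(-3) = -105*(-3) = 315)
m*N = 315*(-1/50) = -63/10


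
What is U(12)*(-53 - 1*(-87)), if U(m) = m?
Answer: 408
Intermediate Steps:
U(12)*(-53 - 1*(-87)) = 12*(-53 - 1*(-87)) = 12*(-53 + 87) = 12*34 = 408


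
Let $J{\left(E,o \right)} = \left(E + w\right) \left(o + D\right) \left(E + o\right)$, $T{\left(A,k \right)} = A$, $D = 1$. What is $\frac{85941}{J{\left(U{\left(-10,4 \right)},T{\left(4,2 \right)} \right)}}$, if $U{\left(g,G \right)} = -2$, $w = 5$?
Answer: $\frac{28647}{10} \approx 2864.7$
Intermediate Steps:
$J{\left(E,o \right)} = \left(1 + o\right) \left(5 + E\right) \left(E + o\right)$ ($J{\left(E,o \right)} = \left(E + 5\right) \left(o + 1\right) \left(E + o\right) = \left(5 + E\right) \left(1 + o\right) \left(E + o\right) = \left(1 + o\right) \left(5 + E\right) \left(E + o\right)$)
$\frac{85941}{J{\left(U{\left(-10,4 \right)},T{\left(4,2 \right)} \right)}} = \frac{85941}{\left(-2\right)^{2} + 5 \left(-2\right) + 5 \cdot 4 + 5 \cdot 4^{2} - 2 \cdot 4^{2} + 4 \left(-2\right)^{2} + 6 \left(-2\right) 4} = \frac{85941}{4 - 10 + 20 + 5 \cdot 16 - 32 + 4 \cdot 4 - 48} = \frac{85941}{4 - 10 + 20 + 80 - 32 + 16 - 48} = \frac{85941}{30} = 85941 \cdot \frac{1}{30} = \frac{28647}{10}$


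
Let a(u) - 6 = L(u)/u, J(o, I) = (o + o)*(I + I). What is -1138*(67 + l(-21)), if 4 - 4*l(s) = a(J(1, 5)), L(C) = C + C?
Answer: -75108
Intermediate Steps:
L(C) = 2*C
J(o, I) = 4*I*o (J(o, I) = (2*o)*(2*I) = 4*I*o)
a(u) = 8 (a(u) = 6 + (2*u)/u = 6 + 2 = 8)
l(s) = -1 (l(s) = 1 - ¼*8 = 1 - 2 = -1)
-1138*(67 + l(-21)) = -1138*(67 - 1) = -1138*66 = -75108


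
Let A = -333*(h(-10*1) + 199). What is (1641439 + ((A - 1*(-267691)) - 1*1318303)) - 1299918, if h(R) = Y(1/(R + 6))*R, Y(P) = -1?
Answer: -778688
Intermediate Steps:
h(R) = -R
A = -69597 (A = -333*(-(-10) + 199) = -333*(-1*(-10) + 199) = -333*(10 + 199) = -333*209 = -69597)
(1641439 + ((A - 1*(-267691)) - 1*1318303)) - 1299918 = (1641439 + ((-69597 - 1*(-267691)) - 1*1318303)) - 1299918 = (1641439 + ((-69597 + 267691) - 1318303)) - 1299918 = (1641439 + (198094 - 1318303)) - 1299918 = (1641439 - 1120209) - 1299918 = 521230 - 1299918 = -778688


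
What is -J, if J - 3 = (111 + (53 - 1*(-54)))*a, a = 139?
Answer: -30305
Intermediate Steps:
J = 30305 (J = 3 + (111 + (53 - 1*(-54)))*139 = 3 + (111 + (53 + 54))*139 = 3 + (111 + 107)*139 = 3 + 218*139 = 3 + 30302 = 30305)
-J = -1*30305 = -30305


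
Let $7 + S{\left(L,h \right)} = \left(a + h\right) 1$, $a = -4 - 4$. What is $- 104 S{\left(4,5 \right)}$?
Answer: $1040$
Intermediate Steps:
$a = -8$ ($a = -4 - 4 = -8$)
$S{\left(L,h \right)} = -15 + h$ ($S{\left(L,h \right)} = -7 + \left(-8 + h\right) 1 = -7 + \left(-8 + h\right) = -15 + h$)
$- 104 S{\left(4,5 \right)} = - 104 \left(-15 + 5\right) = \left(-104\right) \left(-10\right) = 1040$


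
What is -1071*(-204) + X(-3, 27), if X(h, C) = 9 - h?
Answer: 218496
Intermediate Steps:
-1071*(-204) + X(-3, 27) = -1071*(-204) + (9 - 1*(-3)) = 218484 + (9 + 3) = 218484 + 12 = 218496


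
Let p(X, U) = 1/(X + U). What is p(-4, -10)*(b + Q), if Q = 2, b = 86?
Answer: -44/7 ≈ -6.2857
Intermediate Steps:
p(X, U) = 1/(U + X)
p(-4, -10)*(b + Q) = (86 + 2)/(-10 - 4) = 88/(-14) = -1/14*88 = -44/7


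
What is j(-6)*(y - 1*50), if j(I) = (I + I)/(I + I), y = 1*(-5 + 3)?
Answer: -52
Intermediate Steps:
y = -2 (y = 1*(-2) = -2)
j(I) = 1 (j(I) = (2*I)/((2*I)) = (2*I)*(1/(2*I)) = 1)
j(-6)*(y - 1*50) = 1*(-2 - 1*50) = 1*(-2 - 50) = 1*(-52) = -52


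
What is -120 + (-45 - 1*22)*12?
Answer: -924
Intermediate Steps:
-120 + (-45 - 1*22)*12 = -120 + (-45 - 22)*12 = -120 - 67*12 = -120 - 804 = -924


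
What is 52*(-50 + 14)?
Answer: -1872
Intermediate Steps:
52*(-50 + 14) = 52*(-36) = -1872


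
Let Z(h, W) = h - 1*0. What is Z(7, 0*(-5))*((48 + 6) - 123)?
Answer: -483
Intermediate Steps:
Z(h, W) = h (Z(h, W) = h + 0 = h)
Z(7, 0*(-5))*((48 + 6) - 123) = 7*((48 + 6) - 123) = 7*(54 - 123) = 7*(-69) = -483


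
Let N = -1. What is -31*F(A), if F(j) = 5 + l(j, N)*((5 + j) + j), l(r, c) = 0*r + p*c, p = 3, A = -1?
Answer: 124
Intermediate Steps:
l(r, c) = 3*c (l(r, c) = 0*r + 3*c = 0 + 3*c = 3*c)
F(j) = -10 - 6*j (F(j) = 5 + (3*(-1))*((5 + j) + j) = 5 - 3*(5 + 2*j) = 5 + (-15 - 6*j) = -10 - 6*j)
-31*F(A) = -31*(-10 - 6*(-1)) = -31*(-10 + 6) = -31*(-4) = 124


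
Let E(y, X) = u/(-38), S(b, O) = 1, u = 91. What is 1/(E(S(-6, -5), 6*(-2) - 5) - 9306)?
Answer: -38/353719 ≈ -0.00010743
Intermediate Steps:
E(y, X) = -91/38 (E(y, X) = 91/(-38) = 91*(-1/38) = -91/38)
1/(E(S(-6, -5), 6*(-2) - 5) - 9306) = 1/(-91/38 - 9306) = 1/(-353719/38) = -38/353719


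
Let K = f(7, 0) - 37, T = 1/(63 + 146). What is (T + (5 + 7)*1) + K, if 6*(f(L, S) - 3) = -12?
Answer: -5015/209 ≈ -23.995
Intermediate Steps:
f(L, S) = 1 (f(L, S) = 3 + (1/6)*(-12) = 3 - 2 = 1)
T = 1/209 ≈ 0.0047847
K = -36 (K = 1 - 37 = -36)
(T + (5 + 7)*1) + K = (1/209 + (5 + 7)*1) - 36 = (1/209 + 12*1) - 36 = (1/209 + 12) - 36 = 2509/209 - 36 = -5015/209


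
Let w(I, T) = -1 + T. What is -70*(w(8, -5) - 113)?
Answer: 8330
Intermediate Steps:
-70*(w(8, -5) - 113) = -70*((-1 - 5) - 113) = -70*(-6 - 113) = -70*(-119) = 8330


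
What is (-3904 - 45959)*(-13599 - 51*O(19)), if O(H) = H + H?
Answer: 774721431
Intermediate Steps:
O(H) = 2*H
(-3904 - 45959)*(-13599 - 51*O(19)) = (-3904 - 45959)*(-13599 - 102*19) = -49863*(-13599 - 51*38) = -49863*(-13599 - 1938) = -49863*(-15537) = 774721431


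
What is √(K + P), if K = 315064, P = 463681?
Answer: √778745 ≈ 882.46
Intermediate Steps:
√(K + P) = √(315064 + 463681) = √778745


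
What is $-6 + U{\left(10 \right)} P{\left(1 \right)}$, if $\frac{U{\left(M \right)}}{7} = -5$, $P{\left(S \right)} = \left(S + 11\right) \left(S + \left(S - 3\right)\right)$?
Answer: $414$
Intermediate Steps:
$P{\left(S \right)} = \left(-3 + 2 S\right) \left(11 + S\right)$ ($P{\left(S \right)} = \left(11 + S\right) \left(S + \left(S - 3\right)\right) = \left(11 + S\right) \left(S + \left(-3 + S\right)\right) = \left(11 + S\right) \left(-3 + 2 S\right) = \left(-3 + 2 S\right) \left(11 + S\right)$)
$U{\left(M \right)} = -35$ ($U{\left(M \right)} = 7 \left(-5\right) = -35$)
$-6 + U{\left(10 \right)} P{\left(1 \right)} = -6 - 35 \left(-33 + 2 \cdot 1^{2} + 19 \cdot 1\right) = -6 - 35 \left(-33 + 2 \cdot 1 + 19\right) = -6 - 35 \left(-33 + 2 + 19\right) = -6 - -420 = -6 + 420 = 414$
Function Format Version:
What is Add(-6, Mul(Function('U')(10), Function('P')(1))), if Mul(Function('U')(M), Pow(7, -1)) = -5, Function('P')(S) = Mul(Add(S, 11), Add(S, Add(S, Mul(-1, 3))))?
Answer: 414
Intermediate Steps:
Function('P')(S) = Mul(Add(-3, Mul(2, S)), Add(11, S)) (Function('P')(S) = Mul(Add(11, S), Add(S, Add(S, -3))) = Mul(Add(11, S), Add(S, Add(-3, S))) = Mul(Add(11, S), Add(-3, Mul(2, S))) = Mul(Add(-3, Mul(2, S)), Add(11, S)))
Function('U')(M) = -35 (Function('U')(M) = Mul(7, -5) = -35)
Add(-6, Mul(Function('U')(10), Function('P')(1))) = Add(-6, Mul(-35, Add(-33, Mul(2, Pow(1, 2)), Mul(19, 1)))) = Add(-6, Mul(-35, Add(-33, Mul(2, 1), 19))) = Add(-6, Mul(-35, Add(-33, 2, 19))) = Add(-6, Mul(-35, -12)) = Add(-6, 420) = 414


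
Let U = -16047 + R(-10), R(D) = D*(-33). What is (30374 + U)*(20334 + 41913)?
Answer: 912354279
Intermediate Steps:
R(D) = -33*D
U = -15717 (U = -16047 - 33*(-10) = -16047 + 330 = -15717)
(30374 + U)*(20334 + 41913) = (30374 - 15717)*(20334 + 41913) = 14657*62247 = 912354279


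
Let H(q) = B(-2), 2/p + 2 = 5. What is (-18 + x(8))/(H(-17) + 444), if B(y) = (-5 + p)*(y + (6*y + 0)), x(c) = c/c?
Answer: -51/1514 ≈ -0.033686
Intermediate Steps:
p = 2/3 (p = 2/(-2 + 5) = 2/3 ≈ 0.66667)
x(c) = 1
B(y) = -91*y/3 (B(y) = (-5 + 2/3)*(y + (6*y + 0)) = -13*(y + 6*y)/3 = -91*y/3)
H(q) = 182/3 (H(q) = -91/3*(-2) = 182/3)
(-18 + x(8))/(H(-17) + 444) = (-18 + 1)/(182/3 + 444) = -17/1514/3 = -17*3/1514 = -51/1514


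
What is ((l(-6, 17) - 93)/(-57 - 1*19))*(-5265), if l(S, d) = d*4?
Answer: -131625/76 ≈ -1731.9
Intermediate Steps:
l(S, d) = 4*d
((l(-6, 17) - 93)/(-57 - 1*19))*(-5265) = ((4*17 - 93)/(-57 - 1*19))*(-5265) = ((68 - 93)/(-57 - 19))*(-5265) = -25/(-76)*(-5265) = -25*(-1/76)*(-5265) = (25/76)*(-5265) = -131625/76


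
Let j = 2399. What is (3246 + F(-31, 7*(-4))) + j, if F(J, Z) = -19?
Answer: 5626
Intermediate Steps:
(3246 + F(-31, 7*(-4))) + j = (3246 - 19) + 2399 = 3227 + 2399 = 5626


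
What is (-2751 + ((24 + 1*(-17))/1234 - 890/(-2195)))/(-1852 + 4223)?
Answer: -1490065501/1284432346 ≈ -1.1601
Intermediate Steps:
(-2751 + ((24 + 1*(-17))/1234 - 890/(-2195)))/(-1852 + 4223) = (-2751 + ((24 - 17)*(1/1234) - 890*(-1/2195)))/2371 = (-2751 + (7*(1/1234) + 178/439))*(1/2371) = (-2751 + (7/1234 + 178/439))*(1/2371) = (-2751 + 222725/541726)*(1/2371) = -1490065501/541726*1/2371 = -1490065501/1284432346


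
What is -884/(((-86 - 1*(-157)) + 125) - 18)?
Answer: -442/89 ≈ -4.9663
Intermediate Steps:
-884/(((-86 - 1*(-157)) + 125) - 18) = -884/(((-86 + 157) + 125) - 18) = -884/((71 + 125) - 18) = -884/(196 - 18) = -884/178 = -884*1/178 = -442/89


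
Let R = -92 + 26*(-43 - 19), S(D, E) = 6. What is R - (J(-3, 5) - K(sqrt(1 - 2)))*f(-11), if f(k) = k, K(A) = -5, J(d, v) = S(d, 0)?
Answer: -1583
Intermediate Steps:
J(d, v) = 6
R = -1704 (R = -92 + 26*(-62) = -92 - 1612 = -1704)
R - (J(-3, 5) - K(sqrt(1 - 2)))*f(-11) = -1704 - (6 - 1*(-5))*(-11) = -1704 - (6 + 5)*(-11) = -1704 - 11*(-11) = -1704 - 1*(-121) = -1704 + 121 = -1583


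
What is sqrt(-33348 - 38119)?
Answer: I*sqrt(71467) ≈ 267.33*I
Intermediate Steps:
sqrt(-33348 - 38119) = sqrt(-71467) = I*sqrt(71467)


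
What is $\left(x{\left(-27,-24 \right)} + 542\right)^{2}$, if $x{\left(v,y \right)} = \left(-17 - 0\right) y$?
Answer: $902500$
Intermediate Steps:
$x{\left(v,y \right)} = - 17 y$ ($x{\left(v,y \right)} = \left(-17 + 0\right) y = - 17 y$)
$\left(x{\left(-27,-24 \right)} + 542\right)^{2} = \left(\left(-17\right) \left(-24\right) + 542\right)^{2} = \left(408 + 542\right)^{2} = 950^{2} = 902500$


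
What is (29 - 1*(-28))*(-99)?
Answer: -5643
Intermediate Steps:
(29 - 1*(-28))*(-99) = (29 + 28)*(-99) = 57*(-99) = -5643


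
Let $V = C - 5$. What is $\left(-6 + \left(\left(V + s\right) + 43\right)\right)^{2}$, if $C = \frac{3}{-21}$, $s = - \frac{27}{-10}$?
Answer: $\frac{5851561}{4900} \approx 1194.2$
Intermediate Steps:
$s = \frac{27}{10}$ ($s = \left(-27\right) \left(- \frac{1}{10}\right) = \frac{27}{10} \approx 2.7$)
$C = - \frac{1}{7}$ ($C = 3 \left(- \frac{1}{21}\right) = - \frac{1}{7} \approx -0.14286$)
$V = - \frac{36}{7}$ ($V = - \frac{1}{7} - 5 = - \frac{36}{7} \approx -5.1429$)
$\left(-6 + \left(\left(V + s\right) + 43\right)\right)^{2} = \left(-6 + \left(\left(- \frac{36}{7} + \frac{27}{10}\right) + 43\right)\right)^{2} = \left(-6 + \left(- \frac{171}{70} + 43\right)\right)^{2} = \left(-6 + \frac{2839}{70}\right)^{2} = \left(\frac{2419}{70}\right)^{2} = \frac{5851561}{4900}$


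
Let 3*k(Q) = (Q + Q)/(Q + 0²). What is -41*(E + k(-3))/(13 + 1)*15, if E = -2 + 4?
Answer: -820/7 ≈ -117.14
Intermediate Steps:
E = 2
k(Q) = ⅔ (k(Q) = ((Q + Q)/(Q + 0²))/3 = ((2*Q)/(Q + 0))/3 = ((2*Q)/Q)/3 = (⅓)*2 = ⅔)
-41*(E + k(-3))/(13 + 1)*15 = -41*(2 + ⅔)/(13 + 1)*15 = -328/(3*14)*15 = -41*4/21*15 = -164/21*15 = -820/7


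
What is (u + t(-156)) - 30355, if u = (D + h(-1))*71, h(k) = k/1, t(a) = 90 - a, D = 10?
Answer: -29470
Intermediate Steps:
h(k) = k (h(k) = k*1 = k)
u = 639 (u = (10 - 1)*71 = 9*71 = 639)
(u + t(-156)) - 30355 = (639 + (90 - 1*(-156))) - 30355 = (639 + (90 + 156)) - 30355 = (639 + 246) - 30355 = 885 - 30355 = -29470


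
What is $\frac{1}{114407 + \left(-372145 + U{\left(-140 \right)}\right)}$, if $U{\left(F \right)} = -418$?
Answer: $- \frac{1}{258156} \approx -3.8736 \cdot 10^{-6}$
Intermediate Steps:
$\frac{1}{114407 + \left(-372145 + U{\left(-140 \right)}\right)} = \frac{1}{114407 - 372563} = \frac{1}{-258156} = - \frac{1}{258156}$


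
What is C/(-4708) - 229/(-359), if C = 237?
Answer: 993049/1690172 ≈ 0.58754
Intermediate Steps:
C/(-4708) - 229/(-359) = 237/(-4708) - 229/(-359) = 237*(-1/4708) - 229*(-1/359) = -237/4708 + 229/359 = 993049/1690172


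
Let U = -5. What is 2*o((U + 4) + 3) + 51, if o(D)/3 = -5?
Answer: 21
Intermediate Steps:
o(D) = -15 (o(D) = 3*(-5) = -15)
2*o((U + 4) + 3) + 51 = 2*(-15) + 51 = -30 + 51 = 21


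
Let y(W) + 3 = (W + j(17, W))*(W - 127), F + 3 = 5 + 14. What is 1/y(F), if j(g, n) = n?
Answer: -1/3555 ≈ -0.00028129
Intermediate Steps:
F = 16 (F = -3 + (5 + 14) = -3 + 19 = 16)
y(W) = -3 + 2*W*(-127 + W) (y(W) = -3 + (W + W)*(W - 127) = -3 + (2*W)*(-127 + W) = -3 + 2*W*(-127 + W))
1/y(F) = 1/(-3 - 254*16 + 2*16²) = 1/(-3 - 4064 + 2*256) = 1/(-3 - 4064 + 512) = 1/(-3555) = -1/3555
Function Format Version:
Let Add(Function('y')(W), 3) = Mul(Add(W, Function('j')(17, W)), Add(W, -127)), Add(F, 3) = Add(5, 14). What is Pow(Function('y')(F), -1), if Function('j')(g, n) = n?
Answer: Rational(-1, 3555) ≈ -0.00028129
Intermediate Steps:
F = 16 (F = Add(-3, Add(5, 14)) = Add(-3, 19) = 16)
Function('y')(W) = Add(-3, Mul(2, W, Add(-127, W))) (Function('y')(W) = Add(-3, Mul(Add(W, W), Add(W, -127))) = Add(-3, Mul(Mul(2, W), Add(-127, W))) = Add(-3, Mul(2, W, Add(-127, W))))
Pow(Function('y')(F), -1) = Pow(Add(-3, Mul(-254, 16), Mul(2, Pow(16, 2))), -1) = Pow(Add(-3, -4064, Mul(2, 256)), -1) = Pow(Add(-3, -4064, 512), -1) = Pow(-3555, -1) = Rational(-1, 3555)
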